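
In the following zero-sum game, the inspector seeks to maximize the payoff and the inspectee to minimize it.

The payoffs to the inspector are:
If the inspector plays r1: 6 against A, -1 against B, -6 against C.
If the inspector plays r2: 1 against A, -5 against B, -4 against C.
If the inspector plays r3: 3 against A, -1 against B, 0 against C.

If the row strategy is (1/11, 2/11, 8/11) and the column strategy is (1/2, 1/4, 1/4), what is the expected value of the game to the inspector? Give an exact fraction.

31/44

Against (1/2, 1/4, 1/4), each row's expected payoff is r1: 5/4; r2: -7/4; r3: 5/4.
Taking the (1/11, 2/11, 8/11)-weighted average: (1/11)·(5/4) + (2/11)·(-7/4) + (8/11)·(5/4) = 31/44.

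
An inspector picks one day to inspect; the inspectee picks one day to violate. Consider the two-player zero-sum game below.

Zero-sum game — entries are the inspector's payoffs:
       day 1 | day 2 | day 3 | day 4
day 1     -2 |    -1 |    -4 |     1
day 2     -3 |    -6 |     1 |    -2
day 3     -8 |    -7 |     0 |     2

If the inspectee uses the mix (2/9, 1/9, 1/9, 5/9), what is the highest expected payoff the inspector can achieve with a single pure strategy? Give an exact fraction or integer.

day 1: (-2)·(2/9) + (-1)·(1/9) + (-4)·(1/9) + (1)·(5/9) = -4/9.
day 2: (-3)·(2/9) + (-6)·(1/9) + (1)·(1/9) + (-2)·(5/9) = -7/3.
day 3: (-8)·(2/9) + (-7)·(1/9) + (0)·(1/9) + (2)·(5/9) = -13/9.
The best pure response is day 1 with expected payoff -4/9.

-4/9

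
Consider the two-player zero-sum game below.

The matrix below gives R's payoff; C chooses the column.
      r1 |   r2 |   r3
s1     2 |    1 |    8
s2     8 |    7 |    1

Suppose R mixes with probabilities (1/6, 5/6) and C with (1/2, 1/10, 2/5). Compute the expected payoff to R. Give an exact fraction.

149/30

Against (1/2, 1/10, 2/5), each row's expected payoff is s1: 43/10; s2: 51/10.
Taking the (1/6, 5/6)-weighted average: (1/6)·(43/10) + (5/6)·(51/10) = 149/30.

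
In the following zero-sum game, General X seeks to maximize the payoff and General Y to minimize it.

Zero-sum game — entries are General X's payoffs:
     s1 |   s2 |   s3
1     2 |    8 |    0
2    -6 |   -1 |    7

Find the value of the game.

Column s2 is strictly dominated by s1 for General Y (it gives General X more in every row).
The remaining 2×2 game on (1, 2) × (s1, s3) has no saddle point. Let General X play 1 with probability p; indifference gives 2p − 6(1−p) = 7(1−p), so p = 13/15.
Similarly General Y's optimal q on s1 is 7/15, and the value is 2·(7/15) + (0)·(8/15) = 14/15.

14/15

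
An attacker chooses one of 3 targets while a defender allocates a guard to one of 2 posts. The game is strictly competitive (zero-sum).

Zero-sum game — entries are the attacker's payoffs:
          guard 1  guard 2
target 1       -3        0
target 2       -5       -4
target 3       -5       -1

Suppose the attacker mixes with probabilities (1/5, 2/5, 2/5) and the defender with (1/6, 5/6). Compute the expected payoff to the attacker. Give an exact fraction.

-73/30

Against (1/6, 5/6), each row's expected payoff is target 1: -1/2; target 2: -25/6; target 3: -5/3.
Taking the (1/5, 2/5, 2/5)-weighted average: (1/5)·(-1/2) + (2/5)·(-25/6) + (2/5)·(-5/3) = -73/30.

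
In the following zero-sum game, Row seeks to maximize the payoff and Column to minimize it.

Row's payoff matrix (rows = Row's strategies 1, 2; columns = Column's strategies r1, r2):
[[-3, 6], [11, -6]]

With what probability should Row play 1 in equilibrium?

Row minima are -3 and -6, so Row's maximin is -3; column maxima are 11 and 6, so Column's minimax is 6. These differ, so the equilibrium is in mixed strategies.
Let Row play 1 with probability p. Column is indifferent when −3p + 11(1−p) = 6p − 6(1−p), giving p = 17/26.

17/26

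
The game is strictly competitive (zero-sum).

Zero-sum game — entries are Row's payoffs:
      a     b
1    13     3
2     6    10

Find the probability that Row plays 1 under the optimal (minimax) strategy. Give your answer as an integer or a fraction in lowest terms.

2/7

Row minima are 3 and 6, so Row's maximin is 6; column maxima are 13 and 10, so Column's minimax is 10. These differ, so the equilibrium is in mixed strategies.
Let Row play 1 with probability p. Column is indifferent when 13p + 6(1−p) = 3p + 10(1−p), giving p = 2/7.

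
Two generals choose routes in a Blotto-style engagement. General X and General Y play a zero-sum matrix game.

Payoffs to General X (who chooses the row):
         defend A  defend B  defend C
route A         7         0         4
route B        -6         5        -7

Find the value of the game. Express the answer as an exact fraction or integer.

Column defend A is strictly dominated by defend C for General Y (it gives General X more in every row).
The remaining 2×2 game on (route A, route B) × (defend B, defend C) has no saddle point. Let General X play route A with probability p; indifference gives 5(1−p) = 4p − 7(1−p), so p = 3/4.
Similarly General Y's optimal q on defend B is 11/16, and the value is 0·(11/16) + (4)·(5/16) = 5/4.

5/4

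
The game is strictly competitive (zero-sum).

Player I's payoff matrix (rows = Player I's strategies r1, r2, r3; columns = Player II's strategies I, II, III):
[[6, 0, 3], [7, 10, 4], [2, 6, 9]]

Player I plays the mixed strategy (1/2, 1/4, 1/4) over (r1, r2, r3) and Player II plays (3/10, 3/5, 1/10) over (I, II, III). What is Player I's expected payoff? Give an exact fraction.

Against (3/10, 3/5, 1/10), each row's expected payoff is r1: 21/10; r2: 17/2; r3: 51/10.
Taking the (1/2, 1/4, 1/4)-weighted average: (1/2)·(21/10) + (1/4)·(17/2) + (1/4)·(51/10) = 89/20.

89/20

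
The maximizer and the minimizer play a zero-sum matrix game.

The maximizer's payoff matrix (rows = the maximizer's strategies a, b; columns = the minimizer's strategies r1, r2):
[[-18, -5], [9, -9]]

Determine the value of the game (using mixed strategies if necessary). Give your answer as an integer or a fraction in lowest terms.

-207/31

Row minima are -18 and -9, so the maximizer's maximin is -9; column maxima are 9 and -5, so the minimizer's minimax is -5. These differ, so the equilibrium is in mixed strategies.
Let the maximizer play a with probability p. The minimizer is indifferent when −18p + 9(1−p) = −5p − 9(1−p), giving p = 18/31.
Let the minimizer play r1 with probability q. The maximizer is indifferent when −18q − 5(1−q) = 9q − 9(1−q), giving q = 4/31.
The value is -18·(4/31) + (-5)·(27/31) = -207/31.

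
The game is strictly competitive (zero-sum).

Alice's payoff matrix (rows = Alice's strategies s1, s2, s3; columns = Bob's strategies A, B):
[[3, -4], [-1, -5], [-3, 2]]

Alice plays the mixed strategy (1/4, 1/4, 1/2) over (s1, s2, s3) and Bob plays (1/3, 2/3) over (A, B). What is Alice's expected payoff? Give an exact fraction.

Against (1/3, 2/3), each row's expected payoff is s1: -5/3; s2: -11/3; s3: 1/3.
Taking the (1/4, 1/4, 1/2)-weighted average: (1/4)·(-5/3) + (1/4)·(-11/3) + (1/2)·(1/3) = -7/6.

-7/6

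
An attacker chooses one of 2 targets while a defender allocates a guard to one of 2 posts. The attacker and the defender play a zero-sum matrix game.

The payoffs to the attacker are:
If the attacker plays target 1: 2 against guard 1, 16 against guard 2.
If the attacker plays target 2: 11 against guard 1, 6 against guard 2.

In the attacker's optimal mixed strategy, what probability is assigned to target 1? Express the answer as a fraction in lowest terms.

Row minima are 2 and 6, so the attacker's maximin is 6; column maxima are 11 and 16, so the defender's minimax is 11. These differ, so the equilibrium is in mixed strategies.
Let the attacker play target 1 with probability p. The defender is indifferent when 2p + 11(1−p) = 16p + 6(1−p), giving p = 5/19.

5/19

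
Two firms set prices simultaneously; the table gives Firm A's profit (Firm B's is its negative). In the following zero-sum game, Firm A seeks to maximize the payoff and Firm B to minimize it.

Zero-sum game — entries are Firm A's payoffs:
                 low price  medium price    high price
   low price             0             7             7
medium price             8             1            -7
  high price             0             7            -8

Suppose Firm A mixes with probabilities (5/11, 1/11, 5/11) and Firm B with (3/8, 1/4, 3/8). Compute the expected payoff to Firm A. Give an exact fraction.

Against (3/8, 1/4, 3/8), each row's expected payoff is low price: 35/8; medium price: 5/8; high price: -5/4.
Taking the (5/11, 1/11, 5/11)-weighted average: (5/11)·(35/8) + (1/11)·(5/8) + (5/11)·(-5/4) = 65/44.

65/44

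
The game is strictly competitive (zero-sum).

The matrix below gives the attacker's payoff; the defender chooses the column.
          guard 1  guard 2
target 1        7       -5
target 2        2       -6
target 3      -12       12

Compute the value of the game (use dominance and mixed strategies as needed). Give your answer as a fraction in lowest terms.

Row target 2 is strictly dominated by row target 1, so the attacker never plays it.
The remaining 2×2 game on (target 1, target 3) × (guard 1, guard 2) has no saddle point. Let the attacker play target 1 with probability p; indifference gives 7p − 12(1−p) = −5p + 12(1−p), so p = 2/3.
Similarly the defender's optimal q on guard 1 is 17/36, and the value is 7·(17/36) + (-5)·(19/36) = 2/3.

2/3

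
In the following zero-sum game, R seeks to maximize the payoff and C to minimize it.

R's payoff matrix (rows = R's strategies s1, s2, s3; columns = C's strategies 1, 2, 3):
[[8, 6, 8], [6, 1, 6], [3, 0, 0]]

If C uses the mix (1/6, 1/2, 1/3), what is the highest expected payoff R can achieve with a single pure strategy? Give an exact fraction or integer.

s1: (8)·(1/6) + (6)·(1/2) + (8)·(1/3) = 7.
s2: (6)·(1/6) + (1)·(1/2) + (6)·(1/3) = 7/2.
s3: (3)·(1/6) + (0)·(1/2) + (0)·(1/3) = 1/2.
The best pure response is s1 with expected payoff 7.

7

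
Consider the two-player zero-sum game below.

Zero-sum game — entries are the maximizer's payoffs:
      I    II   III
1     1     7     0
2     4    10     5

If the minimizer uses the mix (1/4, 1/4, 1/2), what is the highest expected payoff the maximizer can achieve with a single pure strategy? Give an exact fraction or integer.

6

1: (1)·(1/4) + (7)·(1/4) + (0)·(1/2) = 2.
2: (4)·(1/4) + (10)·(1/4) + (5)·(1/2) = 6.
The best pure response is 2 with expected payoff 6.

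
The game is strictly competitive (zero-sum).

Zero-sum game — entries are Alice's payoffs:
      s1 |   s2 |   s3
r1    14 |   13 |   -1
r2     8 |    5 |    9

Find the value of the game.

Column s1 is strictly dominated by s2 for Bob (it gives Alice more in every row).
The remaining 2×2 game on (r1, r2) × (s2, s3) has no saddle point. Let Alice play r1 with probability p; indifference gives 13p + 5(1−p) = −p + 9(1−p), so p = 2/9.
Similarly Bob's optimal q on s2 is 5/9, and the value is 13·(5/9) + (-1)·(4/9) = 61/9.

61/9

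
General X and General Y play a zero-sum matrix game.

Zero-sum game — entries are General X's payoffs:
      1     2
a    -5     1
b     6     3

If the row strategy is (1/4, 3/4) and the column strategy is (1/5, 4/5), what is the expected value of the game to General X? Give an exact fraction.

53/20

Against (1/5, 4/5), each row's expected payoff is a: -1/5; b: 18/5.
Taking the (1/4, 3/4)-weighted average: (1/4)·(-1/5) + (3/4)·(18/5) = 53/20.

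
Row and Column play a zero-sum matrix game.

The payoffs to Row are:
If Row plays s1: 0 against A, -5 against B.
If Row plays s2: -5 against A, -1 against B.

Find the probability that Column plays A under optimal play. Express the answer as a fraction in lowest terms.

4/9

Row minima are -5 and -5, so Row's maximin is -5; column maxima are 0 and -1, so Column's minimax is -1. These differ, so the equilibrium is in mixed strategies.
Let Column play A with probability q. Row is indifferent when −5(1−q) = −5q − (1−q), giving q = 4/9.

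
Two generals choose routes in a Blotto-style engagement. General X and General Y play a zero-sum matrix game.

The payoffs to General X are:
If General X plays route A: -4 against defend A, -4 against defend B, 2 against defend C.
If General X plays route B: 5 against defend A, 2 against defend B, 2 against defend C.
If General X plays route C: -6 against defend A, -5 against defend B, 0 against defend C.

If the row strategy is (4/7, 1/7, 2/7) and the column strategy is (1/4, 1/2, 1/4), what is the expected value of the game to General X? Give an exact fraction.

-61/28

Against (1/4, 1/2, 1/4), each row's expected payoff is route A: -5/2; route B: 11/4; route C: -4.
Taking the (4/7, 1/7, 2/7)-weighted average: (4/7)·(-5/2) + (1/7)·(11/4) + (2/7)·(-4) = -61/28.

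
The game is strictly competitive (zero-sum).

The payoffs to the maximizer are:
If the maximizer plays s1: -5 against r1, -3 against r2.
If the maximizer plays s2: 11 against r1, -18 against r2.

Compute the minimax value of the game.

-123/31

Row minima are -5 and -18, so the maximizer's maximin is -5; column maxima are 11 and -3, so the minimizer's minimax is -3. These differ, so the equilibrium is in mixed strategies.
Let the maximizer play s1 with probability p. The minimizer is indifferent when −5p + 11(1−p) = −3p − 18(1−p), giving p = 29/31.
Let the minimizer play r1 with probability q. The maximizer is indifferent when −5q − 3(1−q) = 11q − 18(1−q), giving q = 15/31.
The value is -5·(15/31) + (-3)·(16/31) = -123/31.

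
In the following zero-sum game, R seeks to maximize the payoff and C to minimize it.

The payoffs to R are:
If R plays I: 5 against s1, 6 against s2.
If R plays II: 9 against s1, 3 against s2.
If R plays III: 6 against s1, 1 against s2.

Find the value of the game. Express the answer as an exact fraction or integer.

39/7

Row III is strictly dominated by row II, so R never plays it.
The remaining 2×2 game on (I, II) × (s1, s2) has no saddle point. Let R play I with probability p; indifference gives 5p + 9(1−p) = 6p + 3(1−p), so p = 6/7.
Similarly C's optimal q on s1 is 3/7, and the value is 5·(3/7) + (6)·(4/7) = 39/7.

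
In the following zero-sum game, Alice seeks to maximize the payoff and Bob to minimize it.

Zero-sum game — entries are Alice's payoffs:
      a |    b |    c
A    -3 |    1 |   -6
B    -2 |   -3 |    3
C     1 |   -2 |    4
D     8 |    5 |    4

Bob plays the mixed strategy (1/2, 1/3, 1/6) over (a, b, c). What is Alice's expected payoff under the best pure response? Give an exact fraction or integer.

A: (-3)·(1/2) + (1)·(1/3) + (-6)·(1/6) = -13/6.
B: (-2)·(1/2) + (-3)·(1/3) + (3)·(1/6) = -3/2.
C: (1)·(1/2) + (-2)·(1/3) + (4)·(1/6) = 1/2.
D: (8)·(1/2) + (5)·(1/3) + (4)·(1/6) = 19/3.
The best pure response is D with expected payoff 19/3.

19/3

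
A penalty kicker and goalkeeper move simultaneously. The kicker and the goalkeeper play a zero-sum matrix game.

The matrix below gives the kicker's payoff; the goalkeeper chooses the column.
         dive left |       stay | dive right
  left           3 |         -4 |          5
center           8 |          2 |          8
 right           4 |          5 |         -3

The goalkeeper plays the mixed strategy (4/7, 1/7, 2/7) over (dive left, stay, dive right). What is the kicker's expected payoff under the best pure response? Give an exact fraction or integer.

left: (3)·(4/7) + (-4)·(1/7) + (5)·(2/7) = 18/7.
center: (8)·(4/7) + (2)·(1/7) + (8)·(2/7) = 50/7.
right: (4)·(4/7) + (5)·(1/7) + (-3)·(2/7) = 15/7.
The best pure response is center with expected payoff 50/7.

50/7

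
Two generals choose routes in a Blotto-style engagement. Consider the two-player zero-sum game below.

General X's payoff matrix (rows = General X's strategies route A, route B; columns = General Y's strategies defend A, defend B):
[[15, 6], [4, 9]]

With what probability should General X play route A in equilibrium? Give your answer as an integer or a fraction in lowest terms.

5/14

Row minima are 6 and 4, so General X's maximin is 6; column maxima are 15 and 9, so General Y's minimax is 9. These differ, so the equilibrium is in mixed strategies.
Let General X play route A with probability p. General Y is indifferent when 15p + 4(1−p) = 6p + 9(1−p), giving p = 5/14.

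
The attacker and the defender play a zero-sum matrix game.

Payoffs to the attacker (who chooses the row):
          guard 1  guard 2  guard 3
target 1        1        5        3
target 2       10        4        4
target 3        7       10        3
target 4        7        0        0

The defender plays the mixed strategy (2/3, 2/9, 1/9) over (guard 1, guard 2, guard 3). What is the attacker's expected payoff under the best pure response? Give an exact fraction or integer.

8

target 1: (1)·(2/3) + (5)·(2/9) + (3)·(1/9) = 19/9.
target 2: (10)·(2/3) + (4)·(2/9) + (4)·(1/9) = 8.
target 3: (7)·(2/3) + (10)·(2/9) + (3)·(1/9) = 65/9.
target 4: (7)·(2/3) + (0)·(2/9) + (0)·(1/9) = 14/3.
The best pure response is target 2 with expected payoff 8.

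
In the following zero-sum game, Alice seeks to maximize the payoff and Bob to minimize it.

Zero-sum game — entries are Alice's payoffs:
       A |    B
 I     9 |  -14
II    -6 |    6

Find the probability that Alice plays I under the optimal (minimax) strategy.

Row minima are -14 and -6, so Alice's maximin is -6; column maxima are 9 and 6, so Bob's minimax is 6. These differ, so the equilibrium is in mixed strategies.
Let Alice play I with probability p. Bob is indifferent when 9p − 6(1−p) = −14p + 6(1−p), giving p = 12/35.

12/35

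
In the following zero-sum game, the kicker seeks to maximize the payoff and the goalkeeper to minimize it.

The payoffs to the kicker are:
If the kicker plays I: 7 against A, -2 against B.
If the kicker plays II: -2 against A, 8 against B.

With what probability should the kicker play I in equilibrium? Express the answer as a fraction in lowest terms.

10/19

Row minima are -2 and -2, so the kicker's maximin is -2; column maxima are 7 and 8, so the goalkeeper's minimax is 7. These differ, so the equilibrium is in mixed strategies.
Let the kicker play I with probability p. The goalkeeper is indifferent when 7p − 2(1−p) = −2p + 8(1−p), giving p = 10/19.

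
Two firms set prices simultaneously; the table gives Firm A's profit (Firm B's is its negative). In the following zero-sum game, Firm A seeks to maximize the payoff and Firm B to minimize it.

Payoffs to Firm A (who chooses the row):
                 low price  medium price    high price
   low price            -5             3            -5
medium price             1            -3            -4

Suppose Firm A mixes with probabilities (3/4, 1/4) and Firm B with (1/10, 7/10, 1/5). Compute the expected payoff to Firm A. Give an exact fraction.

Against (1/10, 7/10, 1/5), each row's expected payoff is low price: 3/5; medium price: -14/5.
Taking the (3/4, 1/4)-weighted average: (3/4)·(3/5) + (1/4)·(-14/5) = -1/4.

-1/4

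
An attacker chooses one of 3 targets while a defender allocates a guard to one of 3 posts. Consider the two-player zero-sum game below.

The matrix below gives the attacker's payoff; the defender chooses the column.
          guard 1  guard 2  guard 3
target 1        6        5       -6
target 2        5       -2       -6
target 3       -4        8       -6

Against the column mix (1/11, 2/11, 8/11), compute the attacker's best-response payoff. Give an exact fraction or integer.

target 1: (6)·(1/11) + (5)·(2/11) + (-6)·(8/11) = -32/11.
target 2: (5)·(1/11) + (-2)·(2/11) + (-6)·(8/11) = -47/11.
target 3: (-4)·(1/11) + (8)·(2/11) + (-6)·(8/11) = -36/11.
The best pure response is target 1 with expected payoff -32/11.

-32/11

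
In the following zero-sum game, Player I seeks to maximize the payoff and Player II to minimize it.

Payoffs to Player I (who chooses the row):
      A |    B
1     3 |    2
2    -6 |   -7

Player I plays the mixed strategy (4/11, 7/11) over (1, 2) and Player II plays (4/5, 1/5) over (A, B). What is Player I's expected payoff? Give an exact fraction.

-161/55

Against (4/5, 1/5), each row's expected payoff is 1: 14/5; 2: -31/5.
Taking the (4/11, 7/11)-weighted average: (4/11)·(14/5) + (7/11)·(-31/5) = -161/55.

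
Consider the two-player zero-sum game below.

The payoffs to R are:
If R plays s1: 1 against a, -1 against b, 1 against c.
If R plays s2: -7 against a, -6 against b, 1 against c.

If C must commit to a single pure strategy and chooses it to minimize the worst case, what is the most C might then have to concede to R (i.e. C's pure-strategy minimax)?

-1

The worst case (largest entry) in each column is a: 1, b: -1, c: 1.
The best (smallest) of these is -1.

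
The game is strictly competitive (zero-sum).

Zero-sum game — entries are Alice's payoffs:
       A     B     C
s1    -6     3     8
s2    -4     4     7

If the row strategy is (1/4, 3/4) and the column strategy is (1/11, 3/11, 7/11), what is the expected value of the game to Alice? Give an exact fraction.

Against (1/11, 3/11, 7/11), each row's expected payoff is s1: 59/11; s2: 57/11.
Taking the (1/4, 3/4)-weighted average: (1/4)·(59/11) + (3/4)·(57/11) = 115/22.

115/22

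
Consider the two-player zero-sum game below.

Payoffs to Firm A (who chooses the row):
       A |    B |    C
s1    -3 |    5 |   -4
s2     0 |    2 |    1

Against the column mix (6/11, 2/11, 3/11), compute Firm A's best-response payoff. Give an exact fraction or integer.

7/11

s1: (-3)·(6/11) + (5)·(2/11) + (-4)·(3/11) = -20/11.
s2: (0)·(6/11) + (2)·(2/11) + (1)·(3/11) = 7/11.
The best pure response is s2 with expected payoff 7/11.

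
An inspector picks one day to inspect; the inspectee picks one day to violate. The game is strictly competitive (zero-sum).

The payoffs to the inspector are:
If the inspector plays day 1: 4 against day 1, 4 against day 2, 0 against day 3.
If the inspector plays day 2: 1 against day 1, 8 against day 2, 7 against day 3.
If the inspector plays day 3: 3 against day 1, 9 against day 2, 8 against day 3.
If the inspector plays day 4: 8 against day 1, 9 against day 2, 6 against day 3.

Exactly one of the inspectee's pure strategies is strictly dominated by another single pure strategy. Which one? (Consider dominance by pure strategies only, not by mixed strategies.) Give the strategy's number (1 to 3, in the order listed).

2

The inspectee prefers columns that give the inspector less. Compare day 2 with day 3: 0 < 4, 7 < 8, 8 < 9, 6 < 9.
So day 3 strictly dominates day 2 for the inspectee; day 2 is strictly dominated.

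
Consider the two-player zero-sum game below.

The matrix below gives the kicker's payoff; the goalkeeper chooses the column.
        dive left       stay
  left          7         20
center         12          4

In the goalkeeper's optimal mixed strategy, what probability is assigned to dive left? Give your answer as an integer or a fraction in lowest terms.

16/21

Row minima are 7 and 4, so the kicker's maximin is 7; column maxima are 12 and 20, so the goalkeeper's minimax is 12. These differ, so the equilibrium is in mixed strategies.
Let the goalkeeper play dive left with probability q. The kicker is indifferent when 7q + 20(1−q) = 12q + 4(1−q), giving q = 16/21.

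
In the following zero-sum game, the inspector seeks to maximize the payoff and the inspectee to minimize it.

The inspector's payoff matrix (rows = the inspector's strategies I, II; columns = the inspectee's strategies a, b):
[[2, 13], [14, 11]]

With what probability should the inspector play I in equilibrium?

3/14

Row minima are 2 and 11, so the inspector's maximin is 11; column maxima are 14 and 13, so the inspectee's minimax is 13. These differ, so the equilibrium is in mixed strategies.
Let the inspector play I with probability p. The inspectee is indifferent when 2p + 14(1−p) = 13p + 11(1−p), giving p = 3/14.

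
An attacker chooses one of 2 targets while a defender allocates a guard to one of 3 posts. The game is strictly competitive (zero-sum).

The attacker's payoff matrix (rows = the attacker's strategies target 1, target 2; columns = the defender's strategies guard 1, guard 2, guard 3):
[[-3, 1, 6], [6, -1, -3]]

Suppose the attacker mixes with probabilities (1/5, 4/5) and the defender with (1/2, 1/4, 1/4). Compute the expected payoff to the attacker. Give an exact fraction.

Against (1/2, 1/4, 1/4), each row's expected payoff is target 1: 1/4; target 2: 2.
Taking the (1/5, 4/5)-weighted average: (1/5)·(1/4) + (4/5)·(2) = 33/20.

33/20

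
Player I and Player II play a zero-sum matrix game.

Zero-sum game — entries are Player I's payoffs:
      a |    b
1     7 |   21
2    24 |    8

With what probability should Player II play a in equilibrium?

13/30

Row minima are 7 and 8, so Player I's maximin is 8; column maxima are 24 and 21, so Player II's minimax is 21. These differ, so the equilibrium is in mixed strategies.
Let Player II play a with probability q. Player I is indifferent when 7q + 21(1−q) = 24q + 8(1−q), giving q = 13/30.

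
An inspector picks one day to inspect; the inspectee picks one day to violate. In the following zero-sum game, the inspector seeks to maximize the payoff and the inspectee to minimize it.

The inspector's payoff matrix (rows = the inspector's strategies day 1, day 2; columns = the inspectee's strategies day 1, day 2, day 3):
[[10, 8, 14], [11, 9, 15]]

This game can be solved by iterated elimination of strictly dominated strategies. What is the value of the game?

Column day 1 is strictly dominated by day 2 for the inspectee (8<10, 9<11); eliminate day 1.
Column day 3 is strictly dominated by day 2 for the inspectee (8<14, 9<15); eliminate day 3.
Row day 1 is strictly dominated by row day 2 (9>8); eliminate day 1.
Only (day 2, day 2) remains, with payoff 9.

9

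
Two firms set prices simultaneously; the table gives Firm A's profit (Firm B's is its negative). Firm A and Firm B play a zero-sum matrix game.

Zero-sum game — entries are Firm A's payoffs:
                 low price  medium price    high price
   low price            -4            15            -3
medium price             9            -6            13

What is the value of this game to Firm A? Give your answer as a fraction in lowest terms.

Column high price is strictly dominated by low price for Firm B (it gives Firm A more in every row).
The remaining 2×2 game on (low price, medium price) × (low price, medium price) has no saddle point. Let Firm A play low price with probability p; indifference gives −4p + 9(1−p) = 15p − 6(1−p), so p = 15/34.
Similarly Firm B's optimal q on low price is 21/34, and the value is -4·(21/34) + (15)·(13/34) = 111/34.

111/34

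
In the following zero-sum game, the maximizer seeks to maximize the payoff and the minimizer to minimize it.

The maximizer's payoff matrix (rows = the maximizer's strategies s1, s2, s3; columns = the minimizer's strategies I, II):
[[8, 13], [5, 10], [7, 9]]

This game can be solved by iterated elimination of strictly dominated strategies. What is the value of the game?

8

Column II is strictly dominated by I for the minimizer (8<13, 5<10, 7<9); eliminate II.
Row s2 is strictly dominated by row s1 (8>5); eliminate s2.
Row s3 is strictly dominated by row s1 (8>7); eliminate s3.
Only (s1, I) remains, with payoff 8.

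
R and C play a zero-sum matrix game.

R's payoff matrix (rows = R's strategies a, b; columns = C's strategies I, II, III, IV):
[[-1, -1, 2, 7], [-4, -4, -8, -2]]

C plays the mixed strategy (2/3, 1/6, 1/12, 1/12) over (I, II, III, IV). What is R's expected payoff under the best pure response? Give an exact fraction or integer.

-1/12

a: (-1)·(2/3) + (-1)·(1/6) + (2)·(1/12) + (7)·(1/12) = -1/12.
b: (-4)·(2/3) + (-4)·(1/6) + (-8)·(1/12) + (-2)·(1/12) = -25/6.
The best pure response is a with expected payoff -1/12.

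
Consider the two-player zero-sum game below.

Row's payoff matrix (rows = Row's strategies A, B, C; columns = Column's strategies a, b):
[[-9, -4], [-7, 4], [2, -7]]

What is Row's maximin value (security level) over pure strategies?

The worst-case payoff for each row is A: -9, B: -7, C: -7.
The best of these is -7.

-7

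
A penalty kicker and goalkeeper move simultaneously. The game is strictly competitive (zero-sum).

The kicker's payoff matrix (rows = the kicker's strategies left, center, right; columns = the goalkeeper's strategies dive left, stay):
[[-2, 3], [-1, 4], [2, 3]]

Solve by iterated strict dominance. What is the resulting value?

Row left is strictly dominated by row center (-1>-2, 4>3); eliminate left.
Column stay is strictly dominated by dive left for the goalkeeper (-1<4, 2<3); eliminate stay.
Row center is strictly dominated by row right (2>-1); eliminate center.
Only (right, dive left) remains, with payoff 2.

2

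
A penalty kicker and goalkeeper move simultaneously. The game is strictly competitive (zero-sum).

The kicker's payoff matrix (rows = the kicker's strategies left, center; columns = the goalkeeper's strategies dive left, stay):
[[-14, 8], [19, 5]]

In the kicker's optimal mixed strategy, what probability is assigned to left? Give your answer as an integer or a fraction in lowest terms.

Row minima are -14 and 5, so the kicker's maximin is 5; column maxima are 19 and 8, so the goalkeeper's minimax is 8. These differ, so the equilibrium is in mixed strategies.
Let the kicker play left with probability p. The goalkeeper is indifferent when −14p + 19(1−p) = 8p + 5(1−p), giving p = 7/18.

7/18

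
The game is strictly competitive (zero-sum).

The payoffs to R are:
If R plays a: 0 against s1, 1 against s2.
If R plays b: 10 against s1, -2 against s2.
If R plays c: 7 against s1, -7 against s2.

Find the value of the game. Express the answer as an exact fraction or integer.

10/13

Row c is strictly dominated by row b, so R never plays it.
The remaining 2×2 game on (a, b) × (s1, s2) has no saddle point. Let R play a with probability p; indifference gives 10(1−p) = p − 2(1−p), so p = 12/13.
Similarly C's optimal q on s1 is 3/13, and the value is 0·(3/13) + (1)·(10/13) = 10/13.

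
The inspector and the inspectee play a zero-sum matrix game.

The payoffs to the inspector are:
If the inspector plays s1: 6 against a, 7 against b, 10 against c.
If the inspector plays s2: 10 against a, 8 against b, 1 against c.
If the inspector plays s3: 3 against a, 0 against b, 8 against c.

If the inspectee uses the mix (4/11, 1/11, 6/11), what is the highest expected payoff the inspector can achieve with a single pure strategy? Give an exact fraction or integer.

s1: (6)·(4/11) + (7)·(1/11) + (10)·(6/11) = 91/11.
s2: (10)·(4/11) + (8)·(1/11) + (1)·(6/11) = 54/11.
s3: (3)·(4/11) + (0)·(1/11) + (8)·(6/11) = 60/11.
The best pure response is s1 with expected payoff 91/11.

91/11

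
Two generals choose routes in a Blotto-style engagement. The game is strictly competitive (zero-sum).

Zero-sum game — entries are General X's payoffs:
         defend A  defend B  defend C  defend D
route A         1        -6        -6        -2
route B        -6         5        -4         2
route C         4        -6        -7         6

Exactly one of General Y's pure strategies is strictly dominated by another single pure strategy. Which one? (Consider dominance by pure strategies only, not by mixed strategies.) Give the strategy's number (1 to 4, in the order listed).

General Y prefers columns that give General X less. Compare defend D with defend C: -6 < -2, -4 < 2, -7 < 6.
So defend C strictly dominates defend D for General Y; defend D is strictly dominated.

4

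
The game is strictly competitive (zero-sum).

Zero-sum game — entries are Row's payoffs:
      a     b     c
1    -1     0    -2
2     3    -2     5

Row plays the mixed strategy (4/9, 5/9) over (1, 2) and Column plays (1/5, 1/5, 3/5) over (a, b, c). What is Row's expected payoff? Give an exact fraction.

Against (1/5, 1/5, 3/5), each row's expected payoff is 1: -7/5; 2: 16/5.
Taking the (4/9, 5/9)-weighted average: (4/9)·(-7/5) + (5/9)·(16/5) = 52/45.

52/45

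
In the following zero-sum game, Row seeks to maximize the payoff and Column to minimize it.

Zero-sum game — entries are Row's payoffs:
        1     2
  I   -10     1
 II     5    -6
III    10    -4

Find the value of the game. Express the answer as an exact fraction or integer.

Row II is strictly dominated by row III, so Row never plays it.
The remaining 2×2 game on (I, III) × (1, 2) has no saddle point. Let Row play I with probability p; indifference gives −10p + 10(1−p) = p − 4(1−p), so p = 14/25.
Similarly Column's optimal q on 1 is 1/5, and the value is -10·(1/5) + (1)·(4/5) = -6/5.

-6/5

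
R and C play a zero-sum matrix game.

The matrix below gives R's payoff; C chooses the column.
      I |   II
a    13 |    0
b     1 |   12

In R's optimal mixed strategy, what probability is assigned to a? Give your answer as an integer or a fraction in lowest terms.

Row minima are 0 and 1, so R's maximin is 1; column maxima are 13 and 12, so C's minimax is 12. These differ, so the equilibrium is in mixed strategies.
Let R play a with probability p. C is indifferent when 13p + (1−p) = 12(1−p), giving p = 11/24.

11/24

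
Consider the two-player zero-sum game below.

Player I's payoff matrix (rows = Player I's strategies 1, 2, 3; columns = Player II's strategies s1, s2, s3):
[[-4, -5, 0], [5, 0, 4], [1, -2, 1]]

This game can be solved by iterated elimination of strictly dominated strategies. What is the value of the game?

0

Row 1 is strictly dominated by row 2 (5>-4, 0>-5, 4>0); eliminate 1.
Column s1 is strictly dominated by s2 for Player II (0<5, -2<1); eliminate s1.
Row 3 is strictly dominated by row 2 (0>-2, 4>1); eliminate 3.
Column s3 is strictly dominated by s2 for Player II (0<4); eliminate s3.
Only (2, s2) remains, with payoff 0.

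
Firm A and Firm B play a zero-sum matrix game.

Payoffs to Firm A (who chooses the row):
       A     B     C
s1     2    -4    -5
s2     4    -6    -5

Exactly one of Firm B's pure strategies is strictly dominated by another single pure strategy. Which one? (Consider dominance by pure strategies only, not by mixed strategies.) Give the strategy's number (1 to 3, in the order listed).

Firm B prefers columns that give Firm A less. Compare A with B: -4 < 2, -6 < 4.
So B strictly dominates A for Firm B; A is strictly dominated.

1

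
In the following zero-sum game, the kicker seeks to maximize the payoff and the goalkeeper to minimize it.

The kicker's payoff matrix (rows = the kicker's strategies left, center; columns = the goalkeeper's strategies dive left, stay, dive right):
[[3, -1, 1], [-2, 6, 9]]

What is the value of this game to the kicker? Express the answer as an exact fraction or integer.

4/3

Column dive right is strictly dominated by stay for the goalkeeper (it gives the kicker more in every row).
The remaining 2×2 game on (left, center) × (dive left, stay) has no saddle point. Let the kicker play left with probability p; indifference gives 3p − 2(1−p) = −p + 6(1−p), so p = 2/3.
Similarly the goalkeeper's optimal q on dive left is 7/12, and the value is 3·(7/12) + (-1)·(5/12) = 4/3.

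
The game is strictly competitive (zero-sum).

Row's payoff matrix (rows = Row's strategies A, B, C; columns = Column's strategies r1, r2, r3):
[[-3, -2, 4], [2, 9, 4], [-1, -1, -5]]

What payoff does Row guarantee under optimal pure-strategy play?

Row minima: -3, 2, -5 → Row's maximin is 2.
Column maxima: 2, 9, 4 → Column's minimax is 2.
They coincide at (B, r1), so the value is 2.

2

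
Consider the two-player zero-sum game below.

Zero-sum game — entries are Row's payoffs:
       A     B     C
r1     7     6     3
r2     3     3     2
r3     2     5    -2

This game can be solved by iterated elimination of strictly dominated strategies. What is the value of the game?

Row r3 is strictly dominated by row r1 (7>2, 6>5, 3>-2); eliminate r3.
Column A is strictly dominated by C for Column (3<7, 2<3); eliminate A.
Row r2 is strictly dominated by row r1 (6>3, 3>2); eliminate r2.
Column B is strictly dominated by C for Column (3<6); eliminate B.
Only (r1, C) remains, with payoff 3.

3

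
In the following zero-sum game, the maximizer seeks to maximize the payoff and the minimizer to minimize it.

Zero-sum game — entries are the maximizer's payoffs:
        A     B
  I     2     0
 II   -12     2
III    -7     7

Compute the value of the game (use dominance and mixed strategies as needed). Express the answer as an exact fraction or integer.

7/8

Row II is strictly dominated by row III, so the maximizer never plays it.
The remaining 2×2 game on (I, III) × (A, B) has no saddle point. Let the maximizer play I with probability p; indifference gives 2p − 7(1−p) = 7(1−p), so p = 7/8.
Similarly the minimizer's optimal q on A is 7/16, and the value is 2·(7/16) + (0)·(9/16) = 7/8.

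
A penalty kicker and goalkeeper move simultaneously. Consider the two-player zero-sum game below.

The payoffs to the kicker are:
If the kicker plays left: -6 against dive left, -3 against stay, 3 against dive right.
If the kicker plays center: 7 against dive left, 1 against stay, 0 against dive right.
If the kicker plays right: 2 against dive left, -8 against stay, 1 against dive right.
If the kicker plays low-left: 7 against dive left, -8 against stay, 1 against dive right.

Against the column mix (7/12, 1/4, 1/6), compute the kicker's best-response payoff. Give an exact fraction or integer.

left: (-6)·(7/12) + (-3)·(1/4) + (3)·(1/6) = -15/4.
center: (7)·(7/12) + (1)·(1/4) + (0)·(1/6) = 13/3.
right: (2)·(7/12) + (-8)·(1/4) + (1)·(1/6) = -2/3.
low-left: (7)·(7/12) + (-8)·(1/4) + (1)·(1/6) = 9/4.
The best pure response is center with expected payoff 13/3.

13/3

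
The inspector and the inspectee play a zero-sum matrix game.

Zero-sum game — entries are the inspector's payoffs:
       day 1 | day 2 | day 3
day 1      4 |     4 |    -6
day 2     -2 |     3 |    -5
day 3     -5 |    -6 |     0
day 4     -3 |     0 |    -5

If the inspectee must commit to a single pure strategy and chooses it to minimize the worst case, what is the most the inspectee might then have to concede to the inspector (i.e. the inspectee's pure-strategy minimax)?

0

The worst case (largest entry) in each column is day 1: 4, day 2: 4, day 3: 0.
The best (smallest) of these is 0.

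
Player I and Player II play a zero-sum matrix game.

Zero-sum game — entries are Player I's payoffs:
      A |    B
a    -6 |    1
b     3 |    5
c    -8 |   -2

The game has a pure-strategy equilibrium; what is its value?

Row minima: -6, 3, -8 → Player I's maximin is 3.
Column maxima: 3, 5 → Player II's minimax is 3.
They coincide at (b, A), so the value is 3.

3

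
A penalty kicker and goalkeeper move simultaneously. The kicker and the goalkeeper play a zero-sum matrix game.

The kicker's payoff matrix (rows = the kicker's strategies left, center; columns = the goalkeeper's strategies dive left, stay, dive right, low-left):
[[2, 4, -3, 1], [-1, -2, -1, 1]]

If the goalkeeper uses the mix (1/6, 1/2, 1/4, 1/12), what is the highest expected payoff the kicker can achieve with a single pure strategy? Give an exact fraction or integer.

5/3

left: (2)·(1/6) + (4)·(1/2) + (-3)·(1/4) + (1)·(1/12) = 5/3.
center: (-1)·(1/6) + (-2)·(1/2) + (-1)·(1/4) + (1)·(1/12) = -4/3.
The best pure response is left with expected payoff 5/3.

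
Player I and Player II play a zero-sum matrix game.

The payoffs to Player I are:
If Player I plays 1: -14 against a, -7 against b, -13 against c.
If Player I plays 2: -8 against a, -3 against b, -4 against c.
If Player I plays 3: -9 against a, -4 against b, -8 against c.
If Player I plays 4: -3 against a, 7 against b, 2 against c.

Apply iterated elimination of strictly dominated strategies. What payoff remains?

Column c is strictly dominated by a for Player II (-14<-13, -8<-4, -9<-8, -3<2); eliminate c.
Column b is strictly dominated by a for Player II (-14<-7, -8<-3, -9<-4, -3<7); eliminate b.
Row 1 is strictly dominated by row 2 (-8>-14); eliminate 1.
Row 2 is strictly dominated by row 4 (-3>-8); eliminate 2.
Row 3 is strictly dominated by row 4 (-3>-9); eliminate 3.
Only (4, a) remains, with payoff -3.

-3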